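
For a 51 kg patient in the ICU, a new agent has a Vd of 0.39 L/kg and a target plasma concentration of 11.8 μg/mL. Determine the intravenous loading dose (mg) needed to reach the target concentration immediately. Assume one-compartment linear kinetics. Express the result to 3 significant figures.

Vd(total) = 51 kg × 0.39 L/kg = 19.89 L
The loading dose fills Vd to the target concentration.
LD = Vd × C = 19.89 × 11.80 = 234.7 mg

235 mg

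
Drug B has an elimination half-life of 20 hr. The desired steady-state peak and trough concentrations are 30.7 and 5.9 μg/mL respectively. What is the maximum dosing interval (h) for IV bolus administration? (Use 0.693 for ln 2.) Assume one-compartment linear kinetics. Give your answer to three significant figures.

k = 0.693 / t½ = 0.693 / 20 = 0.03465 h⁻¹
Between IV bolus doses, concentration decays as C = C₀·e^(−kτ), so C_peak/C_trough = e^(kτ).
τ_max = ln(C_peak/C_trough) / k = ln(30.7/5.9) / 0.03465 = 1.649 / 0.03465 = 47.59 h

47.6 h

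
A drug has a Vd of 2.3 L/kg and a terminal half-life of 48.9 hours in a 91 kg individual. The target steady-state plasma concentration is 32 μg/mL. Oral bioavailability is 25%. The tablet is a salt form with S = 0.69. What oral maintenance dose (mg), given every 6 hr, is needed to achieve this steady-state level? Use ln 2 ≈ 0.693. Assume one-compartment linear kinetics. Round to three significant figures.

3300 mg

Vd = 2.3 L/kg × 91 kg = 209.3 L
CL = ln 2 · Vd / t½ = 0.693 × 209.3 / 48.9 = 2.966 L/h
D = CL × Css × τ / F / S = 2.966 × 32 × 6 / 0.25 / 0.69 = 3301 mg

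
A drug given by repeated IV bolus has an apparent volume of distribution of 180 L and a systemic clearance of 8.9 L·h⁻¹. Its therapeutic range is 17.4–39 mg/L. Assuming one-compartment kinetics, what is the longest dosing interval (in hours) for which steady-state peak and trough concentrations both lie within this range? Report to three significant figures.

k = CL / Vd = 8.900 / 180.0 = 0.04944 h⁻¹
Between IV bolus doses, concentration decays as C = C₀·e^(−kτ), so C_peak/C_trough = e^(kτ).
τ_max = ln(C_peak/C_trough) / k = ln(39/17.4) / 0.04944 = 0.8071 / 0.04944 = 16.32 h

16.3 h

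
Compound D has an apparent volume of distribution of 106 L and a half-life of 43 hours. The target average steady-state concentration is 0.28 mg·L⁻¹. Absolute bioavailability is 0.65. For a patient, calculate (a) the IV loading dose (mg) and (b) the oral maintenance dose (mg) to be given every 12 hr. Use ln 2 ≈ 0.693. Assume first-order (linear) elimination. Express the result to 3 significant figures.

LD = Vd × C = 106.0 × 0.28 = 29.68 mg
CL = 0.693 × Vd / t½ = 0.693 × 106.0 / 43 = 1.708 L/h
D = CL × Css × τ / F = 1.708 × 0.28 × 12 / 0.65 = 8.829 mg

(a) 29.7 mg; (b) 8.83 mg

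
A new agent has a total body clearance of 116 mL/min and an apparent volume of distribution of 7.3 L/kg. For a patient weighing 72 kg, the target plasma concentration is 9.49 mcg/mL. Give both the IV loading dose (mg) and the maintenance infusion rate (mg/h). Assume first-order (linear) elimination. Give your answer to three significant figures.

Vd = 7.3 L/kg × 72 kg = 525.6 L
Loading dose = Vd × C = 525.6 × 9.49 = 4988 mg
Convert clearance: 116 mL/min × 60 min/h ÷ 1000 mL/L = 6.960 L/h
Maintenance: replace elimination → rate = CL × Css = 6.960 × 9.49 = 66.05 mg/h

(a) 4990 mg; (b) 66.1 mg/h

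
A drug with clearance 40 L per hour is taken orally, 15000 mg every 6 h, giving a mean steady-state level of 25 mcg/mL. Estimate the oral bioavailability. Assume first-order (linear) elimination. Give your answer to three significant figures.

F·D/τ = CL·Css at steady state → F = CL·Css·τ / D.
F = 40 × 25 × 6 / 15000 = 0.400

0.400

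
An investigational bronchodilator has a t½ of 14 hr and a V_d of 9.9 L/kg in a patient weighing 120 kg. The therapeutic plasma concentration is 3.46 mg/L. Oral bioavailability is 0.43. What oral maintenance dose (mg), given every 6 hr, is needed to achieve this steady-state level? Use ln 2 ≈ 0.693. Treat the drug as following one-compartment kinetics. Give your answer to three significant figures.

2840 mg

Total Vd = 9.9 × 120 = 1188 L
k = 0.693/14 = 0.04950 h⁻¹, so CL = k·Vd = 0.04950 × 1188 = 58.81 L/h
D = CL × Css × τ / F = 58.81 × 3.46 × 6 / 0.43 = 2839 mg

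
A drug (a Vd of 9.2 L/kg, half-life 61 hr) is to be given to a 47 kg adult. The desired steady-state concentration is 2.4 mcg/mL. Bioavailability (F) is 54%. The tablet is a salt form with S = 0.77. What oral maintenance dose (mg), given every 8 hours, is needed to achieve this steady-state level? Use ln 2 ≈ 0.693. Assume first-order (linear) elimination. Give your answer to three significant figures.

227 mg

Total Vd = 9.2 × 47 = 432.4 L
CL = 0.693 × Vd / t½ = 0.693 × 432.4 / 61 = 4.912 L/h
D = CL × Css × τ / F / S = 4.912 × 2.4 × 8 / 0.54 / 0.77 = 226.8 mg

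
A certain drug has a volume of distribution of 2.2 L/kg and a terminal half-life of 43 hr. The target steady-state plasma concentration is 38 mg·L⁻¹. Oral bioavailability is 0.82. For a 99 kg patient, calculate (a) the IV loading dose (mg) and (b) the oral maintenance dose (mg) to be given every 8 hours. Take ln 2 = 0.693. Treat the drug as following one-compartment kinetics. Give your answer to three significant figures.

(a) 8280 mg; (b) 1300 mg

Vd = 2.2 L/kg × 99 kg = 217.8 L
LD = Vd × C = 217.8 × 38 = 8276 mg
CL = 0.693 × Vd / t½ = 0.693 × 217.8 / 43 = 3.510 L/h
D = CL × Css × τ / F = 3.510 × 38 × 8 / 0.82 = 1301 mg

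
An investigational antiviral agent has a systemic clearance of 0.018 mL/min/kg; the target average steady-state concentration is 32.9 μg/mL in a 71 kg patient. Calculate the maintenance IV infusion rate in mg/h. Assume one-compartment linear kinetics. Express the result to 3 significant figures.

CL = 0.018 mL/min/kg × 71 kg = 1.278 mL/min = 1.278 × 60/1000 = 0.07668 L/h
At steady state, infusion rate equals elimination rate: rate in = CL × Css.
Infusion rate = CL · Css = 0.07668 L/h × 32.9 mg/L = 2.523 mg/h

2.52 mg/h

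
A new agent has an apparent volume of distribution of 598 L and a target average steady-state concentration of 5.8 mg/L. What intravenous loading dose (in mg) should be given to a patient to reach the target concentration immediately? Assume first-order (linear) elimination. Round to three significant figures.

The loading dose fills Vd to the target concentration.
LD = Vd × C = 598.0 × 5.800 = 3468 mg

3470 mg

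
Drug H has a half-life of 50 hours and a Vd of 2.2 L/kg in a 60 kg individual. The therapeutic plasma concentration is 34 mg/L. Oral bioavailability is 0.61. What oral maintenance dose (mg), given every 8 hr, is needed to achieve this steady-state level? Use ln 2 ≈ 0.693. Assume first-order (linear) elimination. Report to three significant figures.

Vd = 2.2 L/kg × 60 kg = 132.0 L
CL = 0.693 × Vd / t½ = 0.693 × 132.0 / 50 = 1.830 L/h
D = CL × Css × τ / F = 1.830 × 34 × 8 / 0.61 = 816.0 mg

816 mg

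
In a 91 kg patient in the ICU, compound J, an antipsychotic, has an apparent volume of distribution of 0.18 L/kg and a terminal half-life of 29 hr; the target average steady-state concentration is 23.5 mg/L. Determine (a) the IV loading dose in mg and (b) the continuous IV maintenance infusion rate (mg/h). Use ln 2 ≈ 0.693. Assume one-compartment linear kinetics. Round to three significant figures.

Vd(total) = 91 kg × 0.18 L/kg = 16.38 L
LD = Vd × C = 16.38 × 23.5 = 384.9 mg
CL = 0.693 × Vd / t½ = 0.693 × 16.38 / 29 = 0.3914 L/h
Infusion rate = CL × Css = 0.3914 × 23.5 = 9.198 mg/h

(a) 385 mg; (b) 9.20 mg/h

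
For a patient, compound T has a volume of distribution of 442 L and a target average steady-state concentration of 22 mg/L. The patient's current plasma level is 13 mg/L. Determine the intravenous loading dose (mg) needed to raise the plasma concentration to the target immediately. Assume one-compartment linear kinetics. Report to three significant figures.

3980 mg

Concentration deficit ΔC = 22 − 13 = 9.000 mg/L
LD = Vd × ΔC = 442.0 × 9.000 = 3978 mg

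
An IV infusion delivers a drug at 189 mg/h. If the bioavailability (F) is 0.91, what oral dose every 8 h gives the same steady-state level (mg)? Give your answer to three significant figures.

1660 mg

To maintain the same Css, the systemic dosing rate must be unchanged: F·D/τ = infusion rate.
D = rate × τ / F = 189 × 8 / 0.91 = 1662 mg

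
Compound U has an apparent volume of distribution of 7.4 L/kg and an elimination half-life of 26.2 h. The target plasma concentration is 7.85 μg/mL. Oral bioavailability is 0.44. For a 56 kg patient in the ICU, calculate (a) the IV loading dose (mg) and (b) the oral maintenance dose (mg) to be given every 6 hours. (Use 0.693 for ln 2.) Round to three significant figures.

(a) 3250 mg; (b) 1170 mg

Vd = 7.4 L/kg × 56 kg = 414.4 L
LD = Vd × C = 414.4 × 7.85 = 3253 mg
CL = 0.693 × Vd / t½ = 0.693 × 414.4 / 26.2 = 10.96 L/h
D = CL × Css × τ / F = 10.96 × 7.85 × 6 / 0.44 = 1173 mg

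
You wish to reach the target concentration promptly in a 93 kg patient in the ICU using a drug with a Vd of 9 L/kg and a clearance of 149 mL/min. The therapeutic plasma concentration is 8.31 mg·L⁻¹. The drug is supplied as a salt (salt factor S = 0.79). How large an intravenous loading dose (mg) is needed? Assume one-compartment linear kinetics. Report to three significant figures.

8800 mg

Vd = 9 L/kg × 93 kg = 837.0 L
LD = Vd × C / S = 837.0 × 8.310 / 0.79 = 8804 mg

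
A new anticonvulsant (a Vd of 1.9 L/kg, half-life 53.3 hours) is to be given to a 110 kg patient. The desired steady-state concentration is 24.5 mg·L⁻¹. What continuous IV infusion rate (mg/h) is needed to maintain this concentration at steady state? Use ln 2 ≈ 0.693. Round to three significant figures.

66.6 mg/h

Vd(total) = 110 kg × 1.9 L/kg = 209.0 L
CL = ln 2 · Vd / t½ = 0.693 × 209.0 / 53.3 = 2.717 L/h
Infusion rate = CL × Css = 2.717 × 24.5 = 66.57 mg/h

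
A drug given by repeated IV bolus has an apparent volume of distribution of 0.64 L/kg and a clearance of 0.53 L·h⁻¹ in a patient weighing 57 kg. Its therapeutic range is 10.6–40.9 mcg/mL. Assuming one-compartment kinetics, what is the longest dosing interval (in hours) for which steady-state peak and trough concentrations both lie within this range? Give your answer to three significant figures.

Vd(total) = 57 kg × 0.64 L/kg = 36.48 L
k = CL / Vd = 0.5300 / 36.48 = 0.01453 h⁻¹
Between IV bolus doses, concentration decays as C = C₀·e^(−kτ), so C_peak/C_trough = e^(kτ).
τ_max = ln(C_peak/C_trough) / k = ln(40.9/10.6) / 0.01453 = 1.350 / 0.01453 = 92.91 h

92.9 h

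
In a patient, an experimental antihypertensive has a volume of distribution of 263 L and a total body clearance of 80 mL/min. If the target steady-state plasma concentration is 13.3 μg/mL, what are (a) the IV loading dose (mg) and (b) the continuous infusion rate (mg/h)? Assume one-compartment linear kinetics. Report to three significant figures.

(a) 3500 mg; (b) 63.8 mg/h

Loading: fill Vd to C_target → 263.0 L × 13.3 mg/L = 3498 mg
Convert clearance: 80 mL/min × 60 min/h ÷ 1000 mL/L = 4.800 L/h
Infusion rate = 4.800 L/h × 13.3 mg/L = 63.84 mg/h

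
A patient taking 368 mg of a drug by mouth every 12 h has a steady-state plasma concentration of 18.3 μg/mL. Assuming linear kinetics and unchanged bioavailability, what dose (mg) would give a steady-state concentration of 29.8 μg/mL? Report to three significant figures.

599 mg

For first-order elimination, Css ∝ F·D/(CL·τ); F and CL are unchanged, so Css ∝ D/τ.
D₂ = D₁ × (Css,target / Css,current) = 368 × 29.8/18.3 = 599.3 mg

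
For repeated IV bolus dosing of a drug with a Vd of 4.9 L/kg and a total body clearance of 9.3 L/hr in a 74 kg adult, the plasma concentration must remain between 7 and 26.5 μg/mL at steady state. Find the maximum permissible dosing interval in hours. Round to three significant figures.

51.9 h

Total Vd = 4.9 × 74 = 362.6 L
k = CL / Vd = 9.300 / 362.6 = 0.02565 h⁻¹
Between IV bolus doses, concentration decays as C = C₀·e^(−kτ), so C_peak/C_trough = e^(kτ).
τ_max = ln(C_peak/C_trough) / k = ln(26.5/7) / 0.02565 = 1.331 / 0.02565 = 51.89 h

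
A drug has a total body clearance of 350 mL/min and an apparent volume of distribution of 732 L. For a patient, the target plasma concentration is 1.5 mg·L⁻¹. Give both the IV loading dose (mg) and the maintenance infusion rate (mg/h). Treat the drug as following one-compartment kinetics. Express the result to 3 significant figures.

Loading dose = Vd × C = 732.0 × 1.5 = 1098 mg
CL = 350 mL/min × 60/1000 = 21.00 L/h
Maintenance infusion rate = CL × Css = 21.00 × 1.5 = 31.50 mg/h

(a) 1100 mg; (b) 31.5 mg/h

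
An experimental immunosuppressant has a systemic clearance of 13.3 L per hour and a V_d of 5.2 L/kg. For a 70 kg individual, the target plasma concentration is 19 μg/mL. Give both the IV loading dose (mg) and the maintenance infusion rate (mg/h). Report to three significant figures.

(a) 6920 mg; (b) 253 mg/h

Total Vd = 5.2 × 70 = 364.0 L
Loading dose = Vd × C = 364.0 × 19 = 6916 mg
Maintenance infusion rate = CL × Css = 13.30 × 19 = 252.7 mg/h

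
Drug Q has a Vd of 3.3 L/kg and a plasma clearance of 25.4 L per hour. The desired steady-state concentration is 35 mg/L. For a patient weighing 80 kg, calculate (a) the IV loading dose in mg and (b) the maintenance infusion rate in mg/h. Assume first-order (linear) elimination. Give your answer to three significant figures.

Vd = 3.3 L/kg × 80 kg = 264.0 L
Loading: fill Vd to C_target → 264.0 L × 35 mg/L = 9240 mg
Maintenance infusion rate = CL × Css = 25.40 × 35 = 889.0 mg/h

(a) 9240 mg; (b) 889 mg/h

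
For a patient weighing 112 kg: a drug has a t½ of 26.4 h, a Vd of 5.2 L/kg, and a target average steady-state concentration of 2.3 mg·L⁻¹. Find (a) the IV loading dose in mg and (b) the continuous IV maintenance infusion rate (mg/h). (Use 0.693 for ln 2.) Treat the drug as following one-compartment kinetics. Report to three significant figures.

Vd = 5.2 L/kg × 112 kg = 582.4 L
LD = Vd × C = 582.4 × 2.3 = 1340 mg
CL = 0.693 × Vd / t½ = 0.693 × 582.4 / 26.4 = 15.29 L/h
Infusion rate = CL × Css = 15.29 × 2.3 = 35.17 mg/h

(a) 1340 mg; (b) 35.2 mg/h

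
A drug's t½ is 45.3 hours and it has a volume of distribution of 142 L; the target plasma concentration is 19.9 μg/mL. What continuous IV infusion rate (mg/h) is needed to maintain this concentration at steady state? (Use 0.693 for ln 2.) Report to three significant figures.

CL = ln 2 · Vd / t½ = 0.693 × 142.0 / 45.3 = 2.172 L/h
Infusion rate = CL × Css = 2.172 × 19.9 = 43.22 mg/h

43.2 mg/h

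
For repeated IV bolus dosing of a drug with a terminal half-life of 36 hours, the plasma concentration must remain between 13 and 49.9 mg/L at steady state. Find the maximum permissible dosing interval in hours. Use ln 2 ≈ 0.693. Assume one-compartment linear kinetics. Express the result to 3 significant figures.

69.9 h

k = 0.693 / t½ = 0.693 / 36 = 0.01925 h⁻¹
Between IV bolus doses, concentration decays as C = C₀·e^(−kτ), so C_peak/C_trough = e^(kτ).
τ_max = ln(C_peak/C_trough) / k = ln(49.9/13) / 0.01925 = 1.345 / 0.01925 = 69.87 h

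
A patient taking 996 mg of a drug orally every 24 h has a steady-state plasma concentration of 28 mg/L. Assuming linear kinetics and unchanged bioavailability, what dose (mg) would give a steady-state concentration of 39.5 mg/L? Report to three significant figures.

With linear kinetics, Css is proportional to dose rate (D/τ) at fixed clearance.
D₂ = D₁ × (Css,target / Css,current) = 996 × 39.5/28 = 1405 mg

1410 mg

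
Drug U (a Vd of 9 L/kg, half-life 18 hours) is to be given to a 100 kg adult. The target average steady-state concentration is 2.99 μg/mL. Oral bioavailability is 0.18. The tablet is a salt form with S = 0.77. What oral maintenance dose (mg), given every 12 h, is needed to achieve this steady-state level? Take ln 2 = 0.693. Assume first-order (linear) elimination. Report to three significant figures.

8970 mg

Vd = 9 L/kg × 100 kg = 900.0 L
CL = 0.693 × Vd / t½ = 0.693 × 900.0 / 18 = 34.65 L/h
D = CL × Css × τ / F / S = 34.65 × 2.99 × 12 / 0.18 / 0.77 = 8970 mg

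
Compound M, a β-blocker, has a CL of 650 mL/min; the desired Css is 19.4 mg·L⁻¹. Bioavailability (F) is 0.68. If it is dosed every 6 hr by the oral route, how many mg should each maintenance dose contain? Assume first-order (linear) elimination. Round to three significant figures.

CL = 650 mL/min × 60/1000 = 39.00 L/h
D = CL × Css × τ / F = 39.00 × 19.4 × 6 / 0.68 = 6676 mg

6680 mg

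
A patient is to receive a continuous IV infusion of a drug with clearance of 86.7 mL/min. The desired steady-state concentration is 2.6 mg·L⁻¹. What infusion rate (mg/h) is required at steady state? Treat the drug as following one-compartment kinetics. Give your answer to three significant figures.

Convert clearance: 86.7 mL/min × 60 min/h ÷ 1000 mL/L = 5.202 L/h
At steady state, infusion rate equals elimination rate: rate in = CL × Css.
R₀ = 5.202 × 2.6 = 13.53 mg/h

13.5 mg/h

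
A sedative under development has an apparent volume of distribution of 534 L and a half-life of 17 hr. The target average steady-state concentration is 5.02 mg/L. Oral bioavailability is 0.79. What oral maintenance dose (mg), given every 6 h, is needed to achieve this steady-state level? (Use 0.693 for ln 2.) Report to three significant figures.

k = 0.693/17 = 0.04076 h⁻¹, so CL = k·Vd = 0.04076 × 534.0 = 21.77 L/h
D = CL × Css × τ / F = 21.77 × 5.02 × 6 / 0.79 = 830.0 mg

830 mg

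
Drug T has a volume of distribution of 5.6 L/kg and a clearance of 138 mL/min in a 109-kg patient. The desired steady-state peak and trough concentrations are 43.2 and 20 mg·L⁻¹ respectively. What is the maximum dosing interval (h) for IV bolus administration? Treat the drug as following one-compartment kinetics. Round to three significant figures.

56.8 h

Vd = 5.6 L/kg × 109 kg = 610.4 L
Convert clearance: 138 mL/min × 60 min/h ÷ 1000 mL/L = 8.280 L/h
k = CL / Vd = 8.280 / 610.4 = 0.01356 h⁻¹
Between IV bolus doses, concentration decays as C = C₀·e^(−kτ), so C_peak/C_trough = e^(kτ).
τ_max = ln(C_peak/C_trough) / k = ln(43.2/20) / 0.01356 = 0.7701 / 0.01356 = 56.79 h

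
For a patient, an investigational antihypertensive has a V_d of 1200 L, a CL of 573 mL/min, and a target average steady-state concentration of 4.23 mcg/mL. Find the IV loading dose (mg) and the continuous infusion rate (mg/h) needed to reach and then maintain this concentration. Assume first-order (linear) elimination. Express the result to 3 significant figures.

(a) 5080 mg; (b) 145 mg/h

LD = Vd · C_target = 1200 × 4.23 = 5076 mg
CL = 573 mL/min = 573 × 0.06 = 34.38 L/h
Maintenance: replace elimination → rate = CL × Css = 34.38 × 4.23 = 145.4 mg/h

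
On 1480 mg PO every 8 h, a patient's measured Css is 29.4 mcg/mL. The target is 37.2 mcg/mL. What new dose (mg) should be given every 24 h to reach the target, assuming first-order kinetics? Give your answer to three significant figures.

5620 mg

With linear kinetics, Css is proportional to dose rate (D/τ) at fixed clearance.
D₂ = D₁ × (Css,target / Css,current) × (τ₂/τ₁) = 1480 × (37.2/29.4) × (24/8) = 5618 mg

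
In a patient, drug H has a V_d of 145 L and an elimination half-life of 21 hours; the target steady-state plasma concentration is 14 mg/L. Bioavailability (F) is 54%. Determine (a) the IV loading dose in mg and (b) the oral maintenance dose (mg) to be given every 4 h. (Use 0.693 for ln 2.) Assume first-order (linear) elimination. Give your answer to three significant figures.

LD = Vd × C = 145.0 × 14 = 2030 mg
CL = 0.693 × Vd / t½ = 0.693 × 145.0 / 21 = 4.785 L/h
D = CL × Css × τ / F = 4.785 × 14 × 4 / 0.54 = 496.2 mg

(a) 2030 mg; (b) 496 mg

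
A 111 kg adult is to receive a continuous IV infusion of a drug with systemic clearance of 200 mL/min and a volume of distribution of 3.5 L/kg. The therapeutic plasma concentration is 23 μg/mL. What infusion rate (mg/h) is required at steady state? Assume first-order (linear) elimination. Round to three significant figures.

CL = 200 mL/min × 60/1000 = 12.00 L/h
Maintenance depends on clearance, not Vd — rate in must match rate out.
Rate = CL × Css = 12.00 × 23 = 276.0 mg/h

276 mg/h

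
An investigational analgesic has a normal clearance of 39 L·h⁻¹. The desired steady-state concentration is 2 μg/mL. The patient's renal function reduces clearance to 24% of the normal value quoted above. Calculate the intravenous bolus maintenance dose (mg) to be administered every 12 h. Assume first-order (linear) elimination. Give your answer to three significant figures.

225 mg

Patient clearance = 0.24 × 39.00 = 9.360 L/h
D = CL × Css × τ = 9.360 × 2 × 12 = 224.6 mg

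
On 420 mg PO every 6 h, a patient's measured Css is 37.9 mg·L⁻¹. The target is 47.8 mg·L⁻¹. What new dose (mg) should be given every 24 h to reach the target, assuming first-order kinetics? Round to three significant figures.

2120 mg

With linear kinetics, Css is proportional to dose rate (D/τ) at fixed clearance.
D₂ = D₁ × (Css,target / Css,current) × (τ₂/τ₁) = 420 × (47.8/37.9) × (24/6) = 2119 mg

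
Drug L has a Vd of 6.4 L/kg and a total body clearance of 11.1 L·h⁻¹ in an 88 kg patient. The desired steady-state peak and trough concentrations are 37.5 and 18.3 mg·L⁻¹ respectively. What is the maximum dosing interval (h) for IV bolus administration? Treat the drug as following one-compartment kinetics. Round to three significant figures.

36.4 h

Total Vd = 6.4 × 88 = 563.2 L
k = CL / Vd = 11.10 / 563.2 = 0.01971 h⁻¹
Between IV bolus doses, concentration decays as C = C₀·e^(−kτ), so C_peak/C_trough = e^(kτ).
τ_max = ln(C_peak/C_trough) / k = ln(37.5/18.3) / 0.01971 = 0.7174 / 0.01971 = 36.40 h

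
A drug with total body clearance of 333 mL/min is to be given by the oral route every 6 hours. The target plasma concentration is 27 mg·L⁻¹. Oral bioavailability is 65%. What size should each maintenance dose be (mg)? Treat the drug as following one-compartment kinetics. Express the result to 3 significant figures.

4980 mg

CL = 333 mL/min = 333 × 0.06 = 19.98 L/h
D = CL × Css × τ / F = 19.98 × 27 × 6 / 0.65 = 4980 mg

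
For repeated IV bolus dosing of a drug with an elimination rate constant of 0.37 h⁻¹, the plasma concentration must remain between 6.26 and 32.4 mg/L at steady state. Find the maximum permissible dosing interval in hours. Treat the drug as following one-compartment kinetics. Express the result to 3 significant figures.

4.44 h

Between IV bolus doses, concentration decays as C = C₀·e^(−kτ), so C_peak/C_trough = e^(kτ).
τ_max = ln(C_peak/C_trough) / k = ln(32.4/6.26) / 0.3700 = 1.644 / 0.3700 = 4.443 h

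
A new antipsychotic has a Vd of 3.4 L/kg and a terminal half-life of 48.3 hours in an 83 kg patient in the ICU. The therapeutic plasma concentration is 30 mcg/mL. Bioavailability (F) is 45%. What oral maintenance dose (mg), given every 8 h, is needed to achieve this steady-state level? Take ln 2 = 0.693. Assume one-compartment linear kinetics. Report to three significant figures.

2160 mg

Vd(total) = 83 kg × 3.4 L/kg = 282.2 L
k = 0.693/48.3 = 0.01435 h⁻¹, so CL = k·Vd = 0.01435 × 282.2 = 4.050 L/h
D = CL × Css × τ / F = 4.050 × 30 × 8 / 0.45 = 2160 mg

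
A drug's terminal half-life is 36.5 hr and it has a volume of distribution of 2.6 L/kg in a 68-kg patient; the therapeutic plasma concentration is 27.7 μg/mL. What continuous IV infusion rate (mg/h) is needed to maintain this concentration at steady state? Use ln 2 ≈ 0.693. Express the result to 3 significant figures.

Total Vd = 2.6 × 68 = 176.8 L
CL = ln 2 · Vd / t½ = 0.693 × 176.8 / 36.5 = 3.357 L/h
Infusion rate = CL × Css = 3.357 × 27.7 = 92.99 mg/h

93.0 mg/h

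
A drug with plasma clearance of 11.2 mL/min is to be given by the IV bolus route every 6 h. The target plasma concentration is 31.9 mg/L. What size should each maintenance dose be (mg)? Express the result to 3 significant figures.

CL = 11.2 mL/min × 60/1000 = 0.6720 L/h
D = CL × Css × τ = 0.6720 × 31.9 × 6 = 128.6 mg

129 mg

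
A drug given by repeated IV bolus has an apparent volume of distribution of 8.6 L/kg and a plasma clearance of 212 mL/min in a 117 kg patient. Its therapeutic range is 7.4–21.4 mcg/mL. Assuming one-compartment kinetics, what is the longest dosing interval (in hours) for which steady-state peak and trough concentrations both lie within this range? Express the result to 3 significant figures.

84.0 h

Vd = 8.6 L/kg × 117 kg = 1006 L
CL = 212 mL/min = 212 × 0.06 = 12.72 L/h
k = CL / Vd = 12.72 / 1006 = 0.01264 h⁻¹
Between IV bolus doses, concentration decays as C = C₀·e^(−kτ), so C_peak/C_trough = e^(kτ).
τ_max = ln(C_peak/C_trough) / k = ln(21.4/7.4) / 0.01264 = 1.062 / 0.01264 = 84.02 h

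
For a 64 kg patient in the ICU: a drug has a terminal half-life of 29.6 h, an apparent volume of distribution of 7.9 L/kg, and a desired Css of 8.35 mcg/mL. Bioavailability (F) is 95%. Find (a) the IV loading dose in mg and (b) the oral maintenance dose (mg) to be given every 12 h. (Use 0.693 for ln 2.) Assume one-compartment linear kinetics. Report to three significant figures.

(a) 4220 mg; (b) 1250 mg

Vd(total) = 64 kg × 7.9 L/kg = 505.6 L
LD = Vd × C = 505.6 × 8.35 = 4222 mg
CL = 0.693 × Vd / t½ = 0.693 × 505.6 / 29.6 = 11.84 L/h
D = CL × Css × τ / F = 11.84 × 8.35 × 12 / 0.95 = 1249 mg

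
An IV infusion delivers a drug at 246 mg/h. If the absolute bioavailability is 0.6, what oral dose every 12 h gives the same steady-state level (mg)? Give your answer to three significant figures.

To maintain the same Css, the systemic dosing rate must be unchanged: F·D/τ = infusion rate.
D = rate × τ / F = 246 × 12 / 0.6 = 4920 mg

4920 mg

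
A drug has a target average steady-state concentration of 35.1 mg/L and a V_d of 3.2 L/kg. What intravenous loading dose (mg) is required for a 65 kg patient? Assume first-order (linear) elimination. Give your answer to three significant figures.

7300 mg

Total Vd = 3.2 × 65 = 208.0 L
LD = Vd × C = 208.0 × 35.10 = 7301 mg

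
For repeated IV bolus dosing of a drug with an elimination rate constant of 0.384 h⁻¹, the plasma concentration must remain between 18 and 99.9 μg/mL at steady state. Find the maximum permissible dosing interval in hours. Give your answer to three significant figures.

4.46 h

Between IV bolus doses, concentration decays as C = C₀·e^(−kτ), so C_peak/C_trough = e^(kτ).
τ_max = ln(C_peak/C_trough) / k = ln(99.9/18) / 0.3840 = 1.714 / 0.3840 = 4.464 h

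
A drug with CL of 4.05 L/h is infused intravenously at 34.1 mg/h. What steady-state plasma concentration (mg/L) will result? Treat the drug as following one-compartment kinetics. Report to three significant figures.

8.42 mg/L

Css = rate / CL = 34.1 / 4.050 = 8.420 mg/L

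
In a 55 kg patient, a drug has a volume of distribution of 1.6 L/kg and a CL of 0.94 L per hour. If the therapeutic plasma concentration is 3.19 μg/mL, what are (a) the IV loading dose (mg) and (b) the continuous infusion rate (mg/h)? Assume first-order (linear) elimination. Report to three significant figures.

Vd = 1.6 L/kg × 55 kg = 88.00 L
LD = Vd · C_target = 88.00 × 3.19 = 280.7 mg
Infusion rate = 0.9400 L/h × 3.19 mg/L = 2.999 mg/h

(a) 281 mg; (b) 3.00 mg/h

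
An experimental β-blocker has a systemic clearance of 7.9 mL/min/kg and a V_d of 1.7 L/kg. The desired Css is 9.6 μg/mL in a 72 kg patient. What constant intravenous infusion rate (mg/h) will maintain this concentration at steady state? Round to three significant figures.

CL = 7.9 mL/min/kg × 72 kg = 568.8 mL/min = 568.8 × 60/1000 = 34.13 L/h
Infusion rate = CL · Css = 34.13 L/h × 9.6 mg/L = 327.6 mg/h

328 mg/h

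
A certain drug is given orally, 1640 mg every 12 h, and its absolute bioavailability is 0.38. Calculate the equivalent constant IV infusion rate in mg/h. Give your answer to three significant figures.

51.9 mg/h

Equivalent systemic input: infusion rate = F·D/τ.
Rate = 0.38 × 1640 / 12 = 51.93 mg/h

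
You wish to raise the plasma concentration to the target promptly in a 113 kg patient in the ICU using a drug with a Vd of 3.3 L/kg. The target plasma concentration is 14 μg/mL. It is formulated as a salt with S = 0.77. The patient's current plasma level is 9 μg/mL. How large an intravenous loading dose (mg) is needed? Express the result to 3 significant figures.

2420 mg

Vd = 3.3 L/kg × 113 kg = 372.9 L
Concentration deficit ΔC = 14 − 9 = 5.000 mg/L
LD = Vd × ΔC / S = 372.9 × 5.000 / 0.77 = 2421 mg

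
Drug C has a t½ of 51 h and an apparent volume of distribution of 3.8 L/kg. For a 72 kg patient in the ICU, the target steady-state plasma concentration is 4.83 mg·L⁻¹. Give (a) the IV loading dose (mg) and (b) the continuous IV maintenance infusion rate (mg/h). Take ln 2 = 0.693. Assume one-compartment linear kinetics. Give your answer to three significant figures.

Vd = 3.8 L/kg × 72 kg = 273.6 L
LD = Vd × C = 273.6 × 4.83 = 1321 mg
CL = 0.693 × Vd / t½ = 0.693 × 273.6 / 51 = 3.718 L/h
Infusion rate = CL × Css = 3.718 × 4.83 = 17.96 mg/h

(a) 1320 mg; (b) 18.0 mg/h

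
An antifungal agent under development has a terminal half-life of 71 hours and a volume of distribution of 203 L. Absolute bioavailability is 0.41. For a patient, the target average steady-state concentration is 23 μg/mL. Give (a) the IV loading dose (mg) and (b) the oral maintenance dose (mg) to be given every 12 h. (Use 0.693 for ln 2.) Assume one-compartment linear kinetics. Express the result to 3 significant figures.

LD = Vd × C = 203.0 × 23 = 4669 mg
CL = 0.693 × Vd / t½ = 0.693 × 203.0 / 71 = 1.981 L/h
D = CL × Css × τ / F = 1.981 × 23 × 12 / 0.41 = 1334 mg

(a) 4670 mg; (b) 1330 mg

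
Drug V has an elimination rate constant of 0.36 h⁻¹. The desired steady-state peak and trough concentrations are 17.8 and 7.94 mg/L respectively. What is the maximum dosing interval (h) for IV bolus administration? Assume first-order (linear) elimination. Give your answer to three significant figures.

Between IV bolus doses, concentration decays as C = C₀·e^(−kτ), so C_peak/C_trough = e^(kτ).
τ_max = ln(C_peak/C_trough) / k = ln(17.8/7.94) / 0.3600 = 0.8073 / 0.3600 = 2.243 h

2.24 h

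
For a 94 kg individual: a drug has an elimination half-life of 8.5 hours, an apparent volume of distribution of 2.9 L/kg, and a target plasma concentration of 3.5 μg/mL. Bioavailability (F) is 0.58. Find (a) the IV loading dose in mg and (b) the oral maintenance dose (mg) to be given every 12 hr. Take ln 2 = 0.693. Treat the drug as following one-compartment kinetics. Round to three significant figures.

(a) 954 mg; (b) 1610 mg

Total Vd = 2.9 × 94 = 272.6 L
LD = Vd × C = 272.6 × 3.5 = 954.1 mg
CL = 0.693 × Vd / t½ = 0.693 × 272.6 / 8.5 = 22.22 L/h
D = CL × Css × τ / F = 22.22 × 3.5 × 12 / 0.58 = 1609 mg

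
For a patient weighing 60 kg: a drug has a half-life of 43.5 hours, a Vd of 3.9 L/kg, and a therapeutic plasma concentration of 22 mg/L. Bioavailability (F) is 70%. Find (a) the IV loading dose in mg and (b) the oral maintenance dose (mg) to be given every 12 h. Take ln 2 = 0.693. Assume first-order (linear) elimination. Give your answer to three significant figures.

(a) 5150 mg; (b) 1410 mg

Vd(total) = 60 kg × 3.9 L/kg = 234.0 L
LD = Vd × C = 234.0 × 22 = 5148 mg
CL = 0.693 × Vd / t½ = 0.693 × 234.0 / 43.5 = 3.728 L/h
D = CL × Css × τ / F = 3.728 × 22 × 12 / 0.7 = 1406 mg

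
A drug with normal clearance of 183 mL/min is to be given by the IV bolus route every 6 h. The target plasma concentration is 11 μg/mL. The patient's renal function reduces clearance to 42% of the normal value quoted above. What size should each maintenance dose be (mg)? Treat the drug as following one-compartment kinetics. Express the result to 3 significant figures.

304 mg

Convert clearance: 183 mL/min × 60 min/h ÷ 1000 mL/L = 10.98 L/h
Patient clearance = 0.42 × 10.98 = 4.612 L/h
At steady state, dose per interval replaces the amount cleared in that interval: D/τ = CL·Css.
D = CL × Css × τ = 4.612 × 11 × 6 = 304.4 mg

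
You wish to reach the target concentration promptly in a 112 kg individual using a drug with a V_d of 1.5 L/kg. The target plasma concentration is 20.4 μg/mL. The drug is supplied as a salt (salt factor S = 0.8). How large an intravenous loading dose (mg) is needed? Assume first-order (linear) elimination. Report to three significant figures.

Vd(total) = 112 kg × 1.5 L/kg = 168.0 L
The loading dose fills Vd to the target concentration.
LD = Vd × C / S = 168.0 × 20.40 / 0.8 = 4284 mg

4280 mg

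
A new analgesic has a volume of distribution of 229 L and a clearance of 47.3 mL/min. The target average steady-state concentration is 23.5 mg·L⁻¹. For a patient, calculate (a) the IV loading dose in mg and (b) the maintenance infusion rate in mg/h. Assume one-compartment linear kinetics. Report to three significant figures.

Loading dose = Vd × C = 229.0 × 23.5 = 5382 mg
Convert clearance: 47.3 mL/min × 60 min/h ÷ 1000 mL/L = 2.838 L/h
Maintenance infusion rate = CL × Css = 2.838 × 23.5 = 66.69 mg/h

(a) 5380 mg; (b) 66.7 mg/h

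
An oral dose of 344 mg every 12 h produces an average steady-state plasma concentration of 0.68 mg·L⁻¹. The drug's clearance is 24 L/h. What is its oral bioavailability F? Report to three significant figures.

F·D/τ = CL·Css at steady state → F = CL·Css·τ / D.
F = 24 × 0.68 × 12 / 344 = 0.569

0.569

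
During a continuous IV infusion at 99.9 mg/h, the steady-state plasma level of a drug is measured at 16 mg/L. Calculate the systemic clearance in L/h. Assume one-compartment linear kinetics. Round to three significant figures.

6.24 L/h

At steady state, infusion rate = CL × Css, so CL = rate / Css.
CL = 99.9 / 16 = 6.244 L/h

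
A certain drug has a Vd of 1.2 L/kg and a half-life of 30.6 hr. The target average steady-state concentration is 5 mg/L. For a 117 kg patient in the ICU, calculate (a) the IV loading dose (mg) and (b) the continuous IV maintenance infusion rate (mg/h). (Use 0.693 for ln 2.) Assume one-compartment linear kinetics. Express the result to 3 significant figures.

(a) 702 mg; (b) 15.9 mg/h

Vd(total) = 117 kg × 1.2 L/kg = 140.4 L
LD = Vd × C = 140.4 × 5 = 702.0 mg
CL = 0.693 × Vd / t½ = 0.693 × 140.4 / 30.6 = 3.180 L/h
Infusion rate = CL × Css = 3.180 × 5 = 15.90 mg/h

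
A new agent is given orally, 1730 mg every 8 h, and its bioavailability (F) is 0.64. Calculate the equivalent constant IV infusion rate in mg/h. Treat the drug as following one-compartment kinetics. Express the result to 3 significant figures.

Equivalent systemic input: infusion rate = F·D/τ.
Rate = 0.64 × 1730 / 8 = 138.4 mg/h

138 mg/h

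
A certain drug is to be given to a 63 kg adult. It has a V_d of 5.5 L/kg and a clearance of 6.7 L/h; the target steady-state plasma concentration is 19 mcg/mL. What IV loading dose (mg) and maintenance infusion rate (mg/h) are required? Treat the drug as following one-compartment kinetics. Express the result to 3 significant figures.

Vd = 5.5 L/kg × 63 kg = 346.5 L
Loading: fill Vd to C_target → 346.5 L × 19 mg/L = 6584 mg
Maintenance: replace elimination → rate = CL × Css = 6.700 × 19 = 127.3 mg/h

(a) 6580 mg; (b) 127 mg/h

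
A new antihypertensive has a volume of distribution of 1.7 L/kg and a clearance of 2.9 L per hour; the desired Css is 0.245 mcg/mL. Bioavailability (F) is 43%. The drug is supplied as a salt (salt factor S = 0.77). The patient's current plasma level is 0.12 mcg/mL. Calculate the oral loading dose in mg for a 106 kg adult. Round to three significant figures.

68.0 mg

Vd = 1.7 L/kg × 106 kg = 180.2 L
The loading dose fills Vd to the target concentration; clearance is irrelevant here.
Concentration deficit ΔC = 0.245 − 0.12 = 0.1250 mg/L
LD = Vd × ΔC / F / S = 180.2 × 0.1250 / 0.43 / 0.77 = 68.03 mg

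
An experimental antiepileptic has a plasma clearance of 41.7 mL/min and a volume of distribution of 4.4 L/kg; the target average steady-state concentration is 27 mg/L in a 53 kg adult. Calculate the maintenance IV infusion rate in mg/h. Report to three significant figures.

Convert clearance: 41.7 mL/min × 60 min/h ÷ 1000 mL/L = 2.502 L/h
At steady state, infusion rate equals elimination rate: rate in = CL × Css.
R₀ = 2.502 × 27 = 67.55 mg/h

67.6 mg/h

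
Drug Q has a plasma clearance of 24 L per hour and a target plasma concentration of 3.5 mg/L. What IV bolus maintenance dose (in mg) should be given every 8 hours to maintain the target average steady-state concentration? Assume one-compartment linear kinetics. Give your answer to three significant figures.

At steady state, dose per interval replaces the amount cleared in that interval: D/τ = CL·Css.
D = CL × Css × τ = 24.00 × 3.5 × 8 = 672.0 mg

672 mg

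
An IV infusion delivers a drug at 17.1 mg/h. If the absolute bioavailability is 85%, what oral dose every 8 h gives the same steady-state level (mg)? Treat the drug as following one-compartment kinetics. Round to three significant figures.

161 mg

To maintain the same Css, the systemic dosing rate must be unchanged: F·D/τ = infusion rate.
D = rate × τ / F = 17.1 × 8 / 0.85 = 160.9 mg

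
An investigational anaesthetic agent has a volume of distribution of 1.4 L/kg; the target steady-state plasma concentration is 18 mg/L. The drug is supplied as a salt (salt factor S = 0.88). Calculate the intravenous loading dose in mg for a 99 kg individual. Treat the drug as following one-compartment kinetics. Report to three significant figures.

Vd(total) = 99 kg × 1.4 L/kg = 138.6 L
LD = Vd × C / S = 138.6 × 18.00 / 0.88 = 2835 mg

2840 mg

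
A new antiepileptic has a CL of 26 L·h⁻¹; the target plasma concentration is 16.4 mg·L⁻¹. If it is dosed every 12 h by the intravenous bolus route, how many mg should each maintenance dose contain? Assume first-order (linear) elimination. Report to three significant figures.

5120 mg

D = CL × Css × τ = 26.00 × 16.4 × 12 = 5117 mg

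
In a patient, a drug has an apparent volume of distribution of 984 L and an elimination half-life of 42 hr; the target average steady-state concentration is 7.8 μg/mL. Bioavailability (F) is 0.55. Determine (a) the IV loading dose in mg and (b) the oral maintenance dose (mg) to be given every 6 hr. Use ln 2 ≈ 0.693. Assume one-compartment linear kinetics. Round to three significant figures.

(a) 7680 mg; (b) 1380 mg

LD = Vd × C = 984.0 × 7.8 = 7675 mg
CL = 0.693 × Vd / t½ = 0.693 × 984.0 / 42 = 16.24 L/h
D = CL × Css × τ / F = 16.24 × 7.8 × 6 / 0.55 = 1382 mg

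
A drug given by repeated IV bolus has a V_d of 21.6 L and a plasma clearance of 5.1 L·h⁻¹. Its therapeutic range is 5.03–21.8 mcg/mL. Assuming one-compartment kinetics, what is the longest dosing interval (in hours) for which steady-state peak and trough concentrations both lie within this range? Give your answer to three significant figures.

6.21 h

k = CL / Vd = 5.100 / 21.60 = 0.2361 h⁻¹
Between IV bolus doses, concentration decays as C = C₀·e^(−kτ), so C_peak/C_trough = e^(kτ).
τ_max = ln(C_peak/C_trough) / k = ln(21.8/5.03) / 0.2361 = 1.466 / 0.2361 = 6.209 h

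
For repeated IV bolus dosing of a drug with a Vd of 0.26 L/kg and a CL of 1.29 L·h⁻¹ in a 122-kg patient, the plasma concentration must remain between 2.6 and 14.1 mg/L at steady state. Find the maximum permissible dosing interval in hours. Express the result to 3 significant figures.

41.6 h

Vd(total) = 122 kg × 0.26 L/kg = 31.72 L
k = CL / Vd = 1.290 / 31.72 = 0.04067 h⁻¹
Between IV bolus doses, concentration decays as C = C₀·e^(−kτ), so C_peak/C_trough = e^(kτ).
τ_max = ln(C_peak/C_trough) / k = ln(14.1/2.6) / 0.04067 = 1.691 / 0.04067 = 41.58 h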